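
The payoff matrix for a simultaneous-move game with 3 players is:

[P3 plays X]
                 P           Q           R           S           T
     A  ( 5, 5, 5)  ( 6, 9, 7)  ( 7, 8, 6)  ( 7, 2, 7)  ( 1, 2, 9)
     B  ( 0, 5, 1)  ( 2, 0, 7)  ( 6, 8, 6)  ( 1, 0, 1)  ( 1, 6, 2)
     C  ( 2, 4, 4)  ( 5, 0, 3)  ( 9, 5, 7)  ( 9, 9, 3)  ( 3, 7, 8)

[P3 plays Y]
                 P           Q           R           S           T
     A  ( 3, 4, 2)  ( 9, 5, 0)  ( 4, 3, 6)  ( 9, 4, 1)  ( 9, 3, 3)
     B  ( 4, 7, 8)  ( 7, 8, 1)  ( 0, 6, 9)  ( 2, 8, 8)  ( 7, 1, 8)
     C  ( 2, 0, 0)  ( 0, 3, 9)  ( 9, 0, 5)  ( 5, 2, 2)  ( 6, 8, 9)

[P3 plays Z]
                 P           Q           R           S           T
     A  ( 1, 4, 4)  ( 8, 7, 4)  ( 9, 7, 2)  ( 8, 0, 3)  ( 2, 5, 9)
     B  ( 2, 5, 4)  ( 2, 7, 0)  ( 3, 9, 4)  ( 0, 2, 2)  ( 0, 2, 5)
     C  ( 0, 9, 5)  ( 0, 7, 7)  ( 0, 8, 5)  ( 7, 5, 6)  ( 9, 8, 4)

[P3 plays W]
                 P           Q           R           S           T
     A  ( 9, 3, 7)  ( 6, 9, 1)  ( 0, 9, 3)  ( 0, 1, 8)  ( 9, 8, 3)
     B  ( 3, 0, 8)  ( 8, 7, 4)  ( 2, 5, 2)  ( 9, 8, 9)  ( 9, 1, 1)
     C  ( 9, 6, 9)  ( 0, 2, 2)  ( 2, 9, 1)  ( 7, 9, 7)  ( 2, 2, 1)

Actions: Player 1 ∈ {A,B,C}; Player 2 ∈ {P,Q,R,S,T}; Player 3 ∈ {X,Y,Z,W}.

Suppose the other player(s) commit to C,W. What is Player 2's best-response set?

BR_2 = {R,S}

u_2(P vs C,W) = 6
u_2(Q vs C,W) = 2
u_2(R vs C,W) = 9
u_2(S vs C,W) = 9
u_2(T vs C,W) = 2
max payoff 9 at {R,S}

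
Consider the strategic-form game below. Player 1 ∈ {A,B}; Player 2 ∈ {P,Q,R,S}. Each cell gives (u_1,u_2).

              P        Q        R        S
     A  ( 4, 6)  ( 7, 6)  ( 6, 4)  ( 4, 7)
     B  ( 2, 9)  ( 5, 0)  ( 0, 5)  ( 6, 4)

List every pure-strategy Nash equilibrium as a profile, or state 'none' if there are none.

(A,P): not NE [P2→S gives 7>6]
(A,Q): not NE [P2→S gives 7>6]
(A,R): not NE [P2→S gives 7>4]
(A,S): not NE [P1→B gives 6>4]
(B,P): not NE [P1→A gives 4>2]
(B,Q): not NE [P1→A gives 7>5; P2→P gives 9>0]
(B,R): not NE [P1→A gives 6>0; P2→P gives 9>5]
(B,S): not NE [P2→P gives 9>4]

Equilibria: none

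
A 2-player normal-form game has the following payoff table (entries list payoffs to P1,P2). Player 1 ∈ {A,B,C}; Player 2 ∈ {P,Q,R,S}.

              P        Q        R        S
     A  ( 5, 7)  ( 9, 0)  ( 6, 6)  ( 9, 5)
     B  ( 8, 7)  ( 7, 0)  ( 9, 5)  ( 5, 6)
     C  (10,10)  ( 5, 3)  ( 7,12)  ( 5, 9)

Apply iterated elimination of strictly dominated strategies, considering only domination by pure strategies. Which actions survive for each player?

P2 drop Q (P beats it: A:7>0 B:7>0 C:10>3)
P2 drop S (P beats it: A:7>5 B:7>6 C:10>9)
P1 drop A (B beats it: P:8>5 R:9>6)
P1→{B,C} P2→{P,R}

Remaining: P1:{B,C} P2:{P,R}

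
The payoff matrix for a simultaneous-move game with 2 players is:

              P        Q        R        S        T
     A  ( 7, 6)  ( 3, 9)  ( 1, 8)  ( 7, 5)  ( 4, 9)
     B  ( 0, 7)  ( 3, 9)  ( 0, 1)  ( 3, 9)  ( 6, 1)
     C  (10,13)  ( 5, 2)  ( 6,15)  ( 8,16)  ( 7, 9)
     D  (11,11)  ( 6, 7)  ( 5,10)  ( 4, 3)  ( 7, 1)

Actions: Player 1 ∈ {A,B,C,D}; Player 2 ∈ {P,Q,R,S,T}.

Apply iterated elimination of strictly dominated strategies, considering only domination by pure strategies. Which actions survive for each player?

IESDS → P1:{C,D} P2:{P,R,S}

P1 drop A (C beats it: P:10>7 Q:5>3 R:6>1 S:8>7 T:7>4)
P1 drop B (C beats it: P:10>0 Q:5>3 R:6>0 S:8>3 T:7>6)
P2 drop Q (P beats it: C:13>2 D:11>7)
P2 drop T (P beats it: C:13>9 D:11>1)
P1→{C,D} P2→{P,R,S}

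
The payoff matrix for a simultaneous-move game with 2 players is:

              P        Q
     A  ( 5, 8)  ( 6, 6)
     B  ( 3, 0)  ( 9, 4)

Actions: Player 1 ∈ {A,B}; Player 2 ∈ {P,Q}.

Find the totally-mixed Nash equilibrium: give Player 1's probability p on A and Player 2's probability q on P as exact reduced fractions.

p=2/3, q=3/5

P1 indiff ⇒ q·5+(1-q)·6 = q·3+(1-q)·9 ⇒ q(2) = (1-q)(3) ⇒ q = 3/5
P2 indiff ⇒ p·8+(1-p)·0 = p·6+(1-p)·4 ⇒ p(2) = (1-p)(4) ⇒ p = 2/3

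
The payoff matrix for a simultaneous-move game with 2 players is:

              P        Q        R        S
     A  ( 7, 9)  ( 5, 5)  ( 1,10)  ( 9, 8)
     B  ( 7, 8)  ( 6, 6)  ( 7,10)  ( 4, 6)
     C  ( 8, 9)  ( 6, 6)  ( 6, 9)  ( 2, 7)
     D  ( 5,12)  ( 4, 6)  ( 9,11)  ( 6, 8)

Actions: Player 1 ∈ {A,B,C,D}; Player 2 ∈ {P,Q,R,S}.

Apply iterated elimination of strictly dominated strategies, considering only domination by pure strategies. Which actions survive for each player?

P2 drop Q (P beats it: A:9>5 B:8>6 C:9>6 D:12>6)
P2 drop S (P beats it: A:9>8 B:8>6 C:9>7 D:12>8)
P1 drop A (C beats it: P:8>7 R:6>1)
P1→{B,C,D} P2→{P,R}

IESDS → P1:{B,C,D} P2:{P,R}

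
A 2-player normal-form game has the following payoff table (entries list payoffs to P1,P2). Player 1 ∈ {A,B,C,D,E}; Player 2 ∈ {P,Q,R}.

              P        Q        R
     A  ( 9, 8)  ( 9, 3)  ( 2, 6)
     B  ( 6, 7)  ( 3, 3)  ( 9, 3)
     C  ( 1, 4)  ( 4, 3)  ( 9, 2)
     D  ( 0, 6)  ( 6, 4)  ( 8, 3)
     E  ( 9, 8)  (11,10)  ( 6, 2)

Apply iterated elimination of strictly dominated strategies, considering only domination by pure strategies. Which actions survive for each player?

P2 drop R (P beats it: A:8>6 B:7>3 C:4>2 D:6>3 E:8>2)
P1 drop B (A beats it: P:9>6 Q:9>3)
P1 drop C (A beats it: P:9>1 Q:9>4)
P1 drop D (A beats it: P:9>0 Q:9>6)
P1→{A,E} P2→{P,Q}

Survivors P1:{A,E} P2:{P,Q}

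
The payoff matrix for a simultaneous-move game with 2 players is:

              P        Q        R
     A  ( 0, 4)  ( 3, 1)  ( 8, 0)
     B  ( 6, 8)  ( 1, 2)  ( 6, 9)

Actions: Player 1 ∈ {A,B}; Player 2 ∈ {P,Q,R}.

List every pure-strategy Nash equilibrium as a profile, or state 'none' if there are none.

Equilibria: none

(A,P): not NE [P1→B gives 6>0]
(A,Q): not NE [P2→P gives 4>1]
(A,R): not NE [P2→P gives 4>0]
(B,P): not NE [P2→R gives 9>8]
(B,Q): not NE [P1→A gives 3>1; P2→R gives 9>2]
(B,R): not NE [P1→A gives 8>6]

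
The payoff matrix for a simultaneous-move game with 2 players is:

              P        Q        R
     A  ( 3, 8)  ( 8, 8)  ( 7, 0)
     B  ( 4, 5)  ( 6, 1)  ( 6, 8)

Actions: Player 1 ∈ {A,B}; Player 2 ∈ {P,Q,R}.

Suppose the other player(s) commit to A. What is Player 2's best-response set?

u_2(P vs A) = 8
u_2(Q vs A) = 8
u_2(R vs A) = 0
max payoff 8 at {P,Q}

BR_2 = {P,Q}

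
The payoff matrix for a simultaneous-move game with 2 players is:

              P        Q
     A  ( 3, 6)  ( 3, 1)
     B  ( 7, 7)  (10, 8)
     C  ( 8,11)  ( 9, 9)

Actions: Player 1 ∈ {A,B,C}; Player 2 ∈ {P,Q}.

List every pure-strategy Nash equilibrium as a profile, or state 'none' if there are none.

PSNE = {(B,Q), (C,P)}

(A,P): not NE [P1→C gives 8>3]
(A,Q): not NE [P1→B gives 10>3; P2→P gives 6>1]
(B,P): not NE [P1→C gives 8>7; P2→Q gives 8>7]
(B,Q): NE
(C,P): NE
(C,Q): not NE [P1→B gives 10>9; P2→P gives 11>9]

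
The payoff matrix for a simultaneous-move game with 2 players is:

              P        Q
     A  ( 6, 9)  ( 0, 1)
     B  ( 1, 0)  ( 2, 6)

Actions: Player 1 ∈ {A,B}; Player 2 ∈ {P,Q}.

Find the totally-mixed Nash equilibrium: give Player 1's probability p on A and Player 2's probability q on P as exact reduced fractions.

P1 indiff ⇒ q·6+(1-q)·0 = q·1+(1-q)·2 ⇒ q(5) = (1-q)(2) ⇒ q = 2/7
P2 indiff ⇒ p·9+(1-p)·0 = p·1+(1-p)·6 ⇒ p(8) = (1-p)(6) ⇒ p = 3/7

p=3/7, q=2/7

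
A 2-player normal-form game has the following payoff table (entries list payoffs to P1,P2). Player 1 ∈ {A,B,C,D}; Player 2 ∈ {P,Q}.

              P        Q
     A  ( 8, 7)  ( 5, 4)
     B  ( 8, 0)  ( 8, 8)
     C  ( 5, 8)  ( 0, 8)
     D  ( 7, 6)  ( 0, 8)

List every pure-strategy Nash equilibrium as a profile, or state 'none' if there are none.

(A,P): NE
(A,Q): not NE [P1→B gives 8>5; P2→P gives 7>4]
(B,P): not NE [P2→Q gives 8>0]
(B,Q): NE
(C,P): not NE [P1→B gives 8>5]
(C,Q): not NE [P1→B gives 8>0]
(D,P): not NE [P1→B gives 8>7; P2→Q gives 8>6]
(D,Q): not NE [P1→B gives 8>0]

Nash profiles: (A,P), (B,Q)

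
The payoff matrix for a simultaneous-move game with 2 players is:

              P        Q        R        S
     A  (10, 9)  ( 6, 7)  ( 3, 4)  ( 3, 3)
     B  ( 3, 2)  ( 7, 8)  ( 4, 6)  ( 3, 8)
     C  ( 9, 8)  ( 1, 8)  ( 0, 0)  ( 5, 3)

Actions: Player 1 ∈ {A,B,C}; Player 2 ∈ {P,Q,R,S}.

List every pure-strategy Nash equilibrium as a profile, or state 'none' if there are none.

Nash profiles: (A,P), (B,Q)

(A,P): NE
(A,Q): not NE [P1→B gives 7>6; P2→P gives 9>7]
(A,R): not NE [P1→B gives 4>3; P2→P gives 9>4]
(A,S): not NE [P1→C gives 5>3; P2→P gives 9>3]
(B,P): not NE [P1→A gives 10>3; P2→S gives 8>2]
(B,Q): NE
(B,R): not NE [P2→S gives 8>6]
(B,S): not NE [P1→C gives 5>3]
(C,P): not NE [P1→A gives 10>9]
(C,Q): not NE [P1→B gives 7>1]
(C,R): not NE [P1→B gives 4>0; P2→Q gives 8>0]
(C,S): not NE [P2→Q gives 8>3]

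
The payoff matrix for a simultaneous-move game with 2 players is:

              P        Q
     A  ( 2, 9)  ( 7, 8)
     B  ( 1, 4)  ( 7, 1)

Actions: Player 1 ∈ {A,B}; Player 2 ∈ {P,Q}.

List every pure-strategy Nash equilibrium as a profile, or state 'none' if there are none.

Nash profiles: (A,P)

(A,P): NE
(A,Q): not NE [P2→P gives 9>8]
(B,P): not NE [P1→A gives 2>1]
(B,Q): not NE [P2→P gives 4>1]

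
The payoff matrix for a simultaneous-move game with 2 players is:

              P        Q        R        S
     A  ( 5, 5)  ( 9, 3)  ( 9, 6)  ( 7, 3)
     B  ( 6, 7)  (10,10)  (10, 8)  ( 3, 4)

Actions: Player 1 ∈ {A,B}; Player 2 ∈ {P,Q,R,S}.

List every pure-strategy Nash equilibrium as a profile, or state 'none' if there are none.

(A,P): not NE [P1→B gives 6>5; P2→R gives 6>5]
(A,Q): not NE [P1→B gives 10>9; P2→R gives 6>3]
(A,R): not NE [P1→B gives 10>9]
(A,S): not NE [P2→R gives 6>3]
(B,P): not NE [P2→Q gives 10>7]
(B,Q): NE
(B,R): not NE [P2→Q gives 10>8]
(B,S): not NE [P1→A gives 7>3; P2→Q gives 10>4]

PSNE = {(B,Q)}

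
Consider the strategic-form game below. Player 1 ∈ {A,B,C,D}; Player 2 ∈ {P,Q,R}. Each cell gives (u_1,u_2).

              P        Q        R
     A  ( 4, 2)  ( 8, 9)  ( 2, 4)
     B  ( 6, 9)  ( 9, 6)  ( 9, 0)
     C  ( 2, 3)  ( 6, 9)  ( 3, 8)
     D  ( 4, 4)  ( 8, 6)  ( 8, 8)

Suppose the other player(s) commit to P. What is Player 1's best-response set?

argmax u_1 = {B}

u_1(A vs P) = 4
u_1(B vs P) = 6
u_1(C vs P) = 2
u_1(D vs P) = 4
max payoff 6 at {B}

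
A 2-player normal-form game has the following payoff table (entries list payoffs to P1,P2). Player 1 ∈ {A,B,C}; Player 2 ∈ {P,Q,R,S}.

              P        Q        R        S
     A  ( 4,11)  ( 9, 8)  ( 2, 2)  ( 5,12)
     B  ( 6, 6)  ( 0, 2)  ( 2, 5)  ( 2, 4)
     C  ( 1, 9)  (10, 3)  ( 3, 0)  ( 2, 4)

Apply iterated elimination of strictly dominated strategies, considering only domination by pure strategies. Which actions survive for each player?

Survivors P1:{A,B} P2:{P,S}

P2 drop Q (P beats it: A:11>8 B:6>2 C:9>3)
P2 drop R (P beats it: A:11>2 B:6>5 C:9>0)
P1 drop C (A beats it: P:4>1 S:5>2)
P1→{A,B} P2→{P,S}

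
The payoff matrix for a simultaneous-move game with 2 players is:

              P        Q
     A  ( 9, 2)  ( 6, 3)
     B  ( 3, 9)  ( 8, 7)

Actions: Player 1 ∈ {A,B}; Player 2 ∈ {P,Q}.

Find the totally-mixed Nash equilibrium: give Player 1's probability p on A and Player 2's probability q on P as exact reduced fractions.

(p,q) = (2/3, 1/4)

P1 indiff ⇒ q·9+(1-q)·6 = q·3+(1-q)·8 ⇒ q(6) = (1-q)(2) ⇒ q = 1/4
P2 indiff ⇒ p·2+(1-p)·9 = p·3+(1-p)·7 ⇒ p(-1) = (1-p)(-2) ⇒ p = 2/3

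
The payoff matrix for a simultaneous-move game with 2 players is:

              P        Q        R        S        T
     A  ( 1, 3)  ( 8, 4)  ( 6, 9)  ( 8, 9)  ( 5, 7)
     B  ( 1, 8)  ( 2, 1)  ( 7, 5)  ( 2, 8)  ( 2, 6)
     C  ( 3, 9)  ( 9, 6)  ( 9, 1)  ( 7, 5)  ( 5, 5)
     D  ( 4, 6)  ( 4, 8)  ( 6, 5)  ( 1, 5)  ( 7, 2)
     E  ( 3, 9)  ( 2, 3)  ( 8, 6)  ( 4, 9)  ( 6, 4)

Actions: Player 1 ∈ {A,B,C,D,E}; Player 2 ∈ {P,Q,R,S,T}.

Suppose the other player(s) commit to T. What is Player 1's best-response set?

u_1(A vs T) = 5
u_1(B vs T) = 2
u_1(C vs T) = 5
u_1(D vs T) = 7
u_1(E vs T) = 6
max payoff 7 at {D}

BR_1 = {D}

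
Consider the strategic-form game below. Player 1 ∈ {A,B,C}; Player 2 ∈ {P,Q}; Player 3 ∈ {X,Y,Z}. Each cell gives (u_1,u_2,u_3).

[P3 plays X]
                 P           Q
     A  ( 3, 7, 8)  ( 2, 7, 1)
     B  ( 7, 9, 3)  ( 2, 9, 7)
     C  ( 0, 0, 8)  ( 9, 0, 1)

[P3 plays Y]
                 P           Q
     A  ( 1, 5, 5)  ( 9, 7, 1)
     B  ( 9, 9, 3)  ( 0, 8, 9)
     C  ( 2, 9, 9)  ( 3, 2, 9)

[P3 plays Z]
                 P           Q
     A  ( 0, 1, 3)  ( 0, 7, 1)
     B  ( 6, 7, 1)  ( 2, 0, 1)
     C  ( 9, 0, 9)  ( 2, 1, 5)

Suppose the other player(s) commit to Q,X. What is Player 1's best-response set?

u_1(A vs Q,X) = 2
u_1(B vs Q,X) = 2
u_1(C vs Q,X) = 9
max payoff 9 at {C}

P1 best: {C}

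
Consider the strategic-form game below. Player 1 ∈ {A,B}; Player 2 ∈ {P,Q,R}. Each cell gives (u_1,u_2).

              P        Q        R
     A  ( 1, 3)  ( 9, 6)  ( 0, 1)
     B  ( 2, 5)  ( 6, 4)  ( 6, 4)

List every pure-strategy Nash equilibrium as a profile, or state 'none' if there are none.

PSNE = {(A,Q), (B,P)}

(A,P): not NE [P1→B gives 2>1; P2→Q gives 6>3]
(A,Q): NE
(A,R): not NE [P1→B gives 6>0; P2→Q gives 6>1]
(B,P): NE
(B,Q): not NE [P1→A gives 9>6; P2→P gives 5>4]
(B,R): not NE [P2→P gives 5>4]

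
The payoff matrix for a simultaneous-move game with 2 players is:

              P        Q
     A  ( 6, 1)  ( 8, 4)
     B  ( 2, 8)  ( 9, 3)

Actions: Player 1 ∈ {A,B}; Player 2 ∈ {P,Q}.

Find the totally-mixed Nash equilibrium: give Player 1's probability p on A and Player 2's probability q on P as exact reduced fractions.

P1 indiff ⇒ q·6+(1-q)·8 = q·2+(1-q)·9 ⇒ q(4) = (1-q)(1) ⇒ q = 1/5
P2 indiff ⇒ p·1+(1-p)·8 = p·4+(1-p)·3 ⇒ p(-3) = (1-p)(-5) ⇒ p = 5/8

(p,q) = (5/8, 1/5)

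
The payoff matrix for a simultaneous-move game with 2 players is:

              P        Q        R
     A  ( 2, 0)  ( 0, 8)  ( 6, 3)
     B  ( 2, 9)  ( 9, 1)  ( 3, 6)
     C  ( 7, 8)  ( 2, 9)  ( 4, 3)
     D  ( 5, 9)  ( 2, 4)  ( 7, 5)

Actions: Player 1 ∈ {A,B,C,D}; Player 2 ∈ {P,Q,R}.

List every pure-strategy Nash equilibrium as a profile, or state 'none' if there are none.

Equilibria: none

(A,P): not NE [P1→C gives 7>2; P2→Q gives 8>0]
(A,Q): not NE [P1→B gives 9>0]
(A,R): not NE [P1→D gives 7>6; P2→Q gives 8>3]
(B,P): not NE [P1→C gives 7>2]
(B,Q): not NE [P2→P gives 9>1]
(B,R): not NE [P1→D gives 7>3; P2→P gives 9>6]
(C,P): not NE [P2→Q gives 9>8]
(C,Q): not NE [P1→B gives 9>2]
(C,R): not NE [P1→D gives 7>4; P2→Q gives 9>3]
(D,P): not NE [P1→C gives 7>5]
(D,Q): not NE [P1→B gives 9>2; P2→P gives 9>4]
(D,R): not NE [P2→P gives 9>5]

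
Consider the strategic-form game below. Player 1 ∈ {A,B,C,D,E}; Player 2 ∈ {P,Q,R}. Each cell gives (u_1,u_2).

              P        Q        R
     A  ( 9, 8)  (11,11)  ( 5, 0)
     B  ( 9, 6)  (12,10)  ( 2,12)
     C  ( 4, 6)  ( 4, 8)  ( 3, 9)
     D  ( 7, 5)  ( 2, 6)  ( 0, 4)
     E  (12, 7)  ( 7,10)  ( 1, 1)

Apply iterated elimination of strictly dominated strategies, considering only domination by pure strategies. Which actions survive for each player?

P1 drop C (A beats it: P:9>4 Q:11>4 R:5>3)
P1 drop D (A beats it: P:9>7 Q:11>2 R:5>0)
P2 drop P (Q beats it: A:11>8 B:10>6 E:10>7)
P1 drop E (A beats it: Q:11>7 R:5>1)
P1→{A,B} P2→{Q,R}

Survivors P1:{A,B} P2:{Q,R}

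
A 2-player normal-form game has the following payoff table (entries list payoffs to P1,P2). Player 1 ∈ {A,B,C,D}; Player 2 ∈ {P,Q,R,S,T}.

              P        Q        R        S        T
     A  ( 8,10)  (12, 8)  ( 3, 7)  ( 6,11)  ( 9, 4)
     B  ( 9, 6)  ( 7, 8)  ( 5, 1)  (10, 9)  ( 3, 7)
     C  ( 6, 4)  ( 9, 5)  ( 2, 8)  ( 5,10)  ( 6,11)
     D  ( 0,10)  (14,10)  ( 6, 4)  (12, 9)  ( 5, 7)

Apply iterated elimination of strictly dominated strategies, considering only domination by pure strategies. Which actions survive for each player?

P1 drop C (A beats it: P:8>6 Q:12>9 R:3>2 S:6>5 T:9>6)
P2 drop R (P beats it: A:10>7 B:6>1 D:10>4)
P2 drop T (Q beats it: A:8>4 B:8>7 D:10>7)
P1→{A,B,D} P2→{P,Q,S}

Survivors P1:{A,B,D} P2:{P,Q,S}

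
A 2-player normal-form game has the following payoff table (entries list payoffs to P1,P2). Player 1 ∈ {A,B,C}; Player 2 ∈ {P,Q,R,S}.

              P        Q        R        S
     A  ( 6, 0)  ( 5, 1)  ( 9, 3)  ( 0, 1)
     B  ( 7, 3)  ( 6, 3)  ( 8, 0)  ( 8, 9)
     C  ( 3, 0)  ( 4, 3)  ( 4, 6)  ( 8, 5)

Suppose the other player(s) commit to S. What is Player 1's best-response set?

BR_1 = {B,C}

u_1(A vs S) = 0
u_1(B vs S) = 8
u_1(C vs S) = 8
max payoff 8 at {B,C}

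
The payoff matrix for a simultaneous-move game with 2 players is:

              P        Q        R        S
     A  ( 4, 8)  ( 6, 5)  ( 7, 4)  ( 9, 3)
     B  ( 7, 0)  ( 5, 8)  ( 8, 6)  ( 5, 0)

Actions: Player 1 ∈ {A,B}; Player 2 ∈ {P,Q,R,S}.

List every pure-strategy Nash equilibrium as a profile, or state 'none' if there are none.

No pure NE.

(A,P): not NE [P1→B gives 7>4]
(A,Q): not NE [P2→P gives 8>5]
(A,R): not NE [P1→B gives 8>7; P2→P gives 8>4]
(A,S): not NE [P2→P gives 8>3]
(B,P): not NE [P2→Q gives 8>0]
(B,Q): not NE [P1→A gives 6>5]
(B,R): not NE [P2→Q gives 8>6]
(B,S): not NE [P1→A gives 9>5; P2→Q gives 8>0]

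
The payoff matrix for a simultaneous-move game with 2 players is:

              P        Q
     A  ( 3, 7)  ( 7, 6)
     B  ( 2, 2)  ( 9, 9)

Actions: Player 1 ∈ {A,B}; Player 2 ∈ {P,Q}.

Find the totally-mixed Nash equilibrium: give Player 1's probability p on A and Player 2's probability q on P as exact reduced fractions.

P1 indiff ⇒ q·3+(1-q)·7 = q·2+(1-q)·9 ⇒ q(1) = (1-q)(2) ⇒ q = 2/3
P2 indiff ⇒ p·7+(1-p)·2 = p·6+(1-p)·9 ⇒ p(1) = (1-p)(7) ⇒ p = 7/8

P1 mixes 7/8 on A; P2 mixes 2/3 on P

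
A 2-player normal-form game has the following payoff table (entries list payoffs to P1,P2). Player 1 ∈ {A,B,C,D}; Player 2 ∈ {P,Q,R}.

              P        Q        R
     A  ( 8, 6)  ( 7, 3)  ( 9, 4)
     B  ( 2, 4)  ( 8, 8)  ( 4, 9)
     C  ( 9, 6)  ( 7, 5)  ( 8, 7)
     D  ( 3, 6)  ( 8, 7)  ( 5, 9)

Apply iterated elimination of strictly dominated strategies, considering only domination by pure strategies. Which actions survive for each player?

P2 drop Q (R beats it: A:4>3 B:9>8 C:7>5 D:9>7)
P1 drop B (A beats it: P:8>2 R:9>4)
P1 drop D (A beats it: P:8>3 R:9>5)
P1→{A,C} P2→{P,R}

Remaining: P1:{A,C} P2:{P,R}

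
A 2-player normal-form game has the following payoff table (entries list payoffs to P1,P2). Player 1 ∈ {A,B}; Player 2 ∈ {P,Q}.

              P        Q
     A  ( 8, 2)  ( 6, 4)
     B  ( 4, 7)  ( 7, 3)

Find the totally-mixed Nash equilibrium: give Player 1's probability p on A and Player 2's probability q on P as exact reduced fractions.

P1 indiff ⇒ q·8+(1-q)·6 = q·4+(1-q)·7 ⇒ q(4) = (1-q)(1) ⇒ q = 1/5
P2 indiff ⇒ p·2+(1-p)·7 = p·4+(1-p)·3 ⇒ p(-2) = (1-p)(-4) ⇒ p = 2/3

(p,q) = (2/3, 1/5)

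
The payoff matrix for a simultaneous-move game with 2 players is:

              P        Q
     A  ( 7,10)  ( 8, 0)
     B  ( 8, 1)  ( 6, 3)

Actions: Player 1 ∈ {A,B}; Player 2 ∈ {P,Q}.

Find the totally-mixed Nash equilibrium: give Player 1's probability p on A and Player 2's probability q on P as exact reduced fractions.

P1 indiff ⇒ q·7+(1-q)·8 = q·8+(1-q)·6 ⇒ q(-1) = (1-q)(-2) ⇒ q = 2/3
P2 indiff ⇒ p·10+(1-p)·1 = p·0+(1-p)·3 ⇒ p(10) = (1-p)(2) ⇒ p = 1/6

(p,q) = (1/6, 2/3)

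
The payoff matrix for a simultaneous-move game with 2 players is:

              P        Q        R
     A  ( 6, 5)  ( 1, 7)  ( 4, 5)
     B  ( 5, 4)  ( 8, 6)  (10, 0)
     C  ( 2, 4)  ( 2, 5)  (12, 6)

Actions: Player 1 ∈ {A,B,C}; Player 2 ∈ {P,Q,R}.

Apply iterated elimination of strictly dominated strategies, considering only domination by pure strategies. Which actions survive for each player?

Survivors P1:{B,C} P2:{Q,R}

P2 drop P (Q beats it: A:7>5 B:6>4 C:5>4)
P1 drop A (B beats it: Q:8>1 R:10>4)
P1→{B,C} P2→{Q,R}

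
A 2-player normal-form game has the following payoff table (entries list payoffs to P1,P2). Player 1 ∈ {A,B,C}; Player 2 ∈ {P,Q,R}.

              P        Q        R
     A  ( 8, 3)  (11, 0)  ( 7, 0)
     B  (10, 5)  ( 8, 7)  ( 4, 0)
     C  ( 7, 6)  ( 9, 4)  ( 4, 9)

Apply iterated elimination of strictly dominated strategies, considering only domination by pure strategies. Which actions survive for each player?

IESDS → P1:{A,B} P2:{P,Q}

P1 drop C (A beats it: P:8>7 Q:11>9 R:7>4)
P2 drop R (P beats it: A:3>0 B:5>0)
P1→{A,B} P2→{P,Q}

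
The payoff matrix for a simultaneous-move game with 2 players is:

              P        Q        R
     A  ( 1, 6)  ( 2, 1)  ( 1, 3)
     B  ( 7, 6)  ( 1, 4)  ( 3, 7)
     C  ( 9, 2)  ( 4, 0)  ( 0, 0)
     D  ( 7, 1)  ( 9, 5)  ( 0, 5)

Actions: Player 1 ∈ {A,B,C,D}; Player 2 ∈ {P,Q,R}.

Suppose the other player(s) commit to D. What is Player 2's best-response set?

u_2(P vs D) = 1
u_2(Q vs D) = 5
u_2(R vs D) = 5
max payoff 5 at {Q,R}

P2 best: {Q,R}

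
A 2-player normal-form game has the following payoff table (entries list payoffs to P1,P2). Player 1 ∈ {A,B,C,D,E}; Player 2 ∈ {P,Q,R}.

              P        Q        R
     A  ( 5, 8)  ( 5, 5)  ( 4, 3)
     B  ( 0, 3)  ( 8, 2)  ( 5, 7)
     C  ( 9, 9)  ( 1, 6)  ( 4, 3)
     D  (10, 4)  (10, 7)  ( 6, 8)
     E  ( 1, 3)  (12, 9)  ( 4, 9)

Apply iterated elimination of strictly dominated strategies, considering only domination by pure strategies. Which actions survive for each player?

Survivors P1:{D,E} P2:{Q,R}

P1 drop A (D beats it: P:10>5 Q:10>5 R:6>4)
P1 drop B (D beats it: P:10>0 Q:10>8 R:6>5)
P1 drop C (D beats it: P:10>9 Q:10>1 R:6>4)
P2 drop P (Q beats it: D:7>4 E:9>3)
P1→{D,E} P2→{Q,R}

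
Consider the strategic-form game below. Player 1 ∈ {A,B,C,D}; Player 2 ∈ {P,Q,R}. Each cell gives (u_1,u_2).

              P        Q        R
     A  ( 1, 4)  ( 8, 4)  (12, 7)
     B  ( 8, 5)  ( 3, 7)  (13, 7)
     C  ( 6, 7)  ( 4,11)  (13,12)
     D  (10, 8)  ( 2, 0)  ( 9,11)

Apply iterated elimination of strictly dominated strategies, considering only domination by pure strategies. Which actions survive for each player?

P2 drop P (R beats it: A:7>4 B:7>5 C:12>7 D:11>8)
P1 drop D (A beats it: Q:8>2 R:12>9)
P1→{A,B,C} P2→{Q,R}

Survivors P1:{A,B,C} P2:{Q,R}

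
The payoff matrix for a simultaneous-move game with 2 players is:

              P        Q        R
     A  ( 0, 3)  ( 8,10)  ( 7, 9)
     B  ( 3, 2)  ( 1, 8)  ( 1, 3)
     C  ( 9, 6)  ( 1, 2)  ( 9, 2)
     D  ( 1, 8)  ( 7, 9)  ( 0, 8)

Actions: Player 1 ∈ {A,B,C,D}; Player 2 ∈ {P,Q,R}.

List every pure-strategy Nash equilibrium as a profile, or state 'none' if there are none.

Nash profiles: (A,Q), (C,P)

(A,P): not NE [P1→C gives 9>0; P2→Q gives 10>3]
(A,Q): NE
(A,R): not NE [P1→C gives 9>7; P2→Q gives 10>9]
(B,P): not NE [P1→C gives 9>3; P2→Q gives 8>2]
(B,Q): not NE [P1→A gives 8>1]
(B,R): not NE [P1→C gives 9>1; P2→Q gives 8>3]
(C,P): NE
(C,Q): not NE [P1→A gives 8>1; P2→P gives 6>2]
(C,R): not NE [P2→P gives 6>2]
(D,P): not NE [P1→C gives 9>1; P2→Q gives 9>8]
(D,Q): not NE [P1→A gives 8>7]
(D,R): not NE [P1→C gives 9>0; P2→Q gives 9>8]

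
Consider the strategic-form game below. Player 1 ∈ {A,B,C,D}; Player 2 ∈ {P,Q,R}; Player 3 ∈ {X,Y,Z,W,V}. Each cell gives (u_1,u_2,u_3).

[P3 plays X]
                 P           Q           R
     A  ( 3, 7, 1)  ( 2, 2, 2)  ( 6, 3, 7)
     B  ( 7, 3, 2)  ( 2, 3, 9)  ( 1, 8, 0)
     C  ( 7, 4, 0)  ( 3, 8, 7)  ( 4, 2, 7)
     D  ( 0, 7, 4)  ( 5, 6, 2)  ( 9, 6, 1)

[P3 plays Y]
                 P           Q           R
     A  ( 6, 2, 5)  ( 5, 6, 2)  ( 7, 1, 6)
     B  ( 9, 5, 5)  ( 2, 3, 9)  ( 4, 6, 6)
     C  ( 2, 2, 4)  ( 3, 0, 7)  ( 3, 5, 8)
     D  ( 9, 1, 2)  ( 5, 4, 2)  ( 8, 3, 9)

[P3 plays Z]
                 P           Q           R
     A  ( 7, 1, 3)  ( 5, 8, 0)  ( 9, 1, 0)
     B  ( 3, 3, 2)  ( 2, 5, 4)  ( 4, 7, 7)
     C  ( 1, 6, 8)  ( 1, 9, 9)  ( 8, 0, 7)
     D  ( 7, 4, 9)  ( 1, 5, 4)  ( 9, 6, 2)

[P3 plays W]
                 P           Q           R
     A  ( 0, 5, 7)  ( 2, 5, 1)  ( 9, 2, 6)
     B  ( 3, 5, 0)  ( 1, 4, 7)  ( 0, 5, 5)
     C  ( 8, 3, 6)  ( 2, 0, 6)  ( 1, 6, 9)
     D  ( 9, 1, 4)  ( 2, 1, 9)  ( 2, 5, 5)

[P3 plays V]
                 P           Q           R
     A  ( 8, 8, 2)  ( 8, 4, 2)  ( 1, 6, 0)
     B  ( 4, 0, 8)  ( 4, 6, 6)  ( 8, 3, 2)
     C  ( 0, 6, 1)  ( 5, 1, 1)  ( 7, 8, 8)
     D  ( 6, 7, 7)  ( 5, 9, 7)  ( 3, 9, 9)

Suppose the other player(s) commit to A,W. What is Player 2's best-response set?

argmax u_2 = {P,Q}

u_2(P vs A,W) = 5
u_2(Q vs A,W) = 5
u_2(R vs A,W) = 2
max payoff 5 at {P,Q}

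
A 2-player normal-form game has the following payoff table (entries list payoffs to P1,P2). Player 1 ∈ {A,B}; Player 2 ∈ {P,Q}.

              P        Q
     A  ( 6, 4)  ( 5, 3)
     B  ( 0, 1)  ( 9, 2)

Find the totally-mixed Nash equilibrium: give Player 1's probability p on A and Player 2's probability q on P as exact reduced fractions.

(p,q) = (1/2, 2/5)

P1 indiff ⇒ q·6+(1-q)·5 = q·0+(1-q)·9 ⇒ q(6) = (1-q)(4) ⇒ q = 2/5
P2 indiff ⇒ p·4+(1-p)·1 = p·3+(1-p)·2 ⇒ p(1) = (1-p)(1) ⇒ p = 1/2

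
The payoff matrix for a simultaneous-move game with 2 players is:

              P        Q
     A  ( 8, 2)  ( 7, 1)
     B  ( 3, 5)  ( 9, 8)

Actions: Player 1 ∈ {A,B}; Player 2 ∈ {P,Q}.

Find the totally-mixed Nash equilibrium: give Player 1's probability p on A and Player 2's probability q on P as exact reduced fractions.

P1 indiff ⇒ q·8+(1-q)·7 = q·3+(1-q)·9 ⇒ q(5) = (1-q)(2) ⇒ q = 2/7
P2 indiff ⇒ p·2+(1-p)·5 = p·1+(1-p)·8 ⇒ p(1) = (1-p)(3) ⇒ p = 3/4

P1 mixes 3/4 on A; P2 mixes 2/7 on P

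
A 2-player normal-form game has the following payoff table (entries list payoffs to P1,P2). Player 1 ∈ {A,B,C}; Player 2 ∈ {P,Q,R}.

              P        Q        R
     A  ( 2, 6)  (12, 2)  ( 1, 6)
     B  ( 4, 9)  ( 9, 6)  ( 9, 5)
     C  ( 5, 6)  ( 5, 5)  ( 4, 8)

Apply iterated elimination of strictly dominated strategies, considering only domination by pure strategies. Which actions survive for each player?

Remaining: P1:{B,C} P2:{P,R}

P2 drop Q (P beats it: A:6>2 B:9>6 C:6>5)
P1 drop A (B beats it: P:4>2 R:9>1)
P1→{B,C} P2→{P,R}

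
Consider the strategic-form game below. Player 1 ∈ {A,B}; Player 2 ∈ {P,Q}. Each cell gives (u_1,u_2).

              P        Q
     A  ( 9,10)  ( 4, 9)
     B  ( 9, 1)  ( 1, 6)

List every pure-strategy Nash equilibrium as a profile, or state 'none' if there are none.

Nash profiles: (A,P)

(A,P): NE
(A,Q): not NE [P2→P gives 10>9]
(B,P): not NE [P2→Q gives 6>1]
(B,Q): not NE [P1→A gives 4>1]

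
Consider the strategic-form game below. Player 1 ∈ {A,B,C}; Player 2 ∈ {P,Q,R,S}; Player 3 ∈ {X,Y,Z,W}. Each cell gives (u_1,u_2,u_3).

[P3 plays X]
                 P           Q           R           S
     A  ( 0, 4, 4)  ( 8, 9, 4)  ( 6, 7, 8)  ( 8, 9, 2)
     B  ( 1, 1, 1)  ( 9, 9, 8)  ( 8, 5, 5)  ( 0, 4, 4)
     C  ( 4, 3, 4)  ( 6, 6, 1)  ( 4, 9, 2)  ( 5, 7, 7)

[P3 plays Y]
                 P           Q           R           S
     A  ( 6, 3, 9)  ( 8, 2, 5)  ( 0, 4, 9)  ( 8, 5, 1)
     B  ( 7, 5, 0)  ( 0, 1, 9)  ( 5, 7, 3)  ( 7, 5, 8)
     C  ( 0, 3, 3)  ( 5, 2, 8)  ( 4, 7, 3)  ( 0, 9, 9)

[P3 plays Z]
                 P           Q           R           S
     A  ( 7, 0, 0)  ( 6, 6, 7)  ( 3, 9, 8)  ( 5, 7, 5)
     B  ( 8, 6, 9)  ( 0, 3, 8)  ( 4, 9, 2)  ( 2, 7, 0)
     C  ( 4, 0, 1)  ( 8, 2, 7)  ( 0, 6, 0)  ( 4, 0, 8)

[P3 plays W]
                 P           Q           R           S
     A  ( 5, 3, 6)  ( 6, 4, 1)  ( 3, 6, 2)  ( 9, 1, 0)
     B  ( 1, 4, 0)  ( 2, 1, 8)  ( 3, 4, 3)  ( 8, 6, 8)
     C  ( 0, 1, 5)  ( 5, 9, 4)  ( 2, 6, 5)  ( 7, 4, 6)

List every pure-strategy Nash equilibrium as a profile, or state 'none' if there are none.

PSNE: ∅

(A,P,X): not NE [P1→C gives 4>0; P2→S gives 9>4; P3→Y gives 9>4]
(A,P,Y): not NE [P1→B gives 7>6; P2→S gives 5>3]
(A,P,Z): not NE [P1→B gives 8>7; P2→R gives 9>0; P3→Y gives 9>0]
(A,P,W): not NE [P2→R gives 6>3; P3→Y gives 9>6]
(A,Q,X): not NE [P1→B gives 9>8; P3→Z gives 7>4]
(A,Q,Y): not NE [P2→S gives 5>2; P3→Z gives 7>5]
(A,Q,Z): not NE [P1→C gives 8>6; P2→R gives 9>6]
(A,Q,W): not NE [P2→R gives 6>4; P3→Z gives 7>1]
(A,R,X): not NE [P1→B gives 8>6; P2→S gives 9>7; P3→Y gives 9>8]
(A,R,Y): not NE [P1→B gives 5>0; P2→S gives 5>4]
(A,R,Z): not NE [P1→B gives 4>3; P3→Y gives 9>8]
(A,R,W): not NE [P3→Y gives 9>2]
(A,S,X): not NE [P3→Z gives 5>2]
(A,S,Y): not NE [P3→Z gives 5>1]
(A,S,Z): not NE [P2→R gives 9>7]
(A,S,W): not NE [P2→R gives 6>1; P3→Z gives 5>0]
(B,P,X): not NE [P1→C gives 4>1; P2→Q gives 9>1; P3→Z gives 9>1]
(B,P,Y): not NE [P2→R gives 7>5; P3→Z gives 9>0]
(B,P,Z): not NE [P2→R gives 9>6]
(B,P,W): not NE [P1→A gives 5>1; P2→S gives 6>4; P3→Z gives 9>0]
(B,Q,X): not NE [P3→Y gives 9>8]
(B,Q,Y): not NE [P1→A gives 8>0; P2→R gives 7>1]
(B,Q,Z): not NE [P1→C gives 8>0; P2→R gives 9>3; P3→Y gives 9>8]
(B,Q,W): not NE [P1→A gives 6>2; P2→S gives 6>1; P3→Y gives 9>8]
(B,R,X): not NE [P2→Q gives 9>5]
(B,R,Y): not NE [P3→X gives 5>3]
(B,R,Z): not NE [P3→X gives 5>2]
(B,R,W): not NE [P2→S gives 6>4; P3→X gives 5>3]
(B,S,X): not NE [P1→A gives 8>0; P2→Q gives 9>4; P3→W gives 8>4]
(B,S,Y): not NE [P1→A gives 8>7; P2→R gives 7>5]
(B,S,Z): not NE [P1→A gives 5>2; P2→R gives 9>7; P3→W gives 8>0]
(B,S,W): not NE [P1→A gives 9>8]
(C,P,X): not NE [P2→R gives 9>3; P3→W gives 5>4]
(C,P,Y): not NE [P1→B gives 7>0; P2→S gives 9>3; P3→W gives 5>3]
(C,P,Z): not NE [P1→B gives 8>4; P2→R gives 6>0; P3→W gives 5>1]
(C,P,W): not NE [P1→A gives 5>0; P2→Q gives 9>1]
(C,Q,X): not NE [P1→B gives 9>6; P2→R gives 9>6; P3→Y gives 8>1]
(C,Q,Y): not NE [P1→A gives 8>5; P2→S gives 9>2]
(C,Q,Z): not NE [P2→R gives 6>2; P3→Y gives 8>7]
(C,Q,W): not NE [P1→A gives 6>5; P3→Y gives 8>4]
(C,R,X): not NE [P1→B gives 8>4; P3→W gives 5>2]
(C,R,Y): not NE [P1→B gives 5>4; P2→S gives 9>7; P3→W gives 5>3]
(C,R,Z): not NE [P1→B gives 4>0; P3→W gives 5>0]
(C,R,W): not NE [P1→B gives 3>2; P2→Q gives 9>6]
(C,S,X): not NE [P1→A gives 8>5; P2→R gives 9>7; P3→Y gives 9>7]
(C,S,Y): not NE [P1→A gives 8>0]
(C,S,Z): not NE [P1→A gives 5>4; P2→R gives 6>0; P3→Y gives 9>8]
(C,S,W): not NE [P1→A gives 9>7; P2→Q gives 9>4; P3→Y gives 9>6]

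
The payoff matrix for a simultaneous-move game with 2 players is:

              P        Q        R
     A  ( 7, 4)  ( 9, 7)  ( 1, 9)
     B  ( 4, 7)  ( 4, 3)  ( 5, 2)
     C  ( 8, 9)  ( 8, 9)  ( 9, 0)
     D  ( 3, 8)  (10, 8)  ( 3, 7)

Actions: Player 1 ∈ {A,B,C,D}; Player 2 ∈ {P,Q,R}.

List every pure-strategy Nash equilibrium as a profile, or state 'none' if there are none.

(A,P): not NE [P1→C gives 8>7; P2→R gives 9>4]
(A,Q): not NE [P1→D gives 10>9; P2→R gives 9>7]
(A,R): not NE [P1→C gives 9>1]
(B,P): not NE [P1→C gives 8>4]
(B,Q): not NE [P1→D gives 10>4; P2→P gives 7>3]
(B,R): not NE [P1→C gives 9>5; P2→P gives 7>2]
(C,P): NE
(C,Q): not NE [P1→D gives 10>8]
(C,R): not NE [P2→Q gives 9>0]
(D,P): not NE [P1→C gives 8>3]
(D,Q): NE
(D,R): not NE [P1→C gives 9>3; P2→Q gives 8>7]

PSNE = {(C,P), (D,Q)}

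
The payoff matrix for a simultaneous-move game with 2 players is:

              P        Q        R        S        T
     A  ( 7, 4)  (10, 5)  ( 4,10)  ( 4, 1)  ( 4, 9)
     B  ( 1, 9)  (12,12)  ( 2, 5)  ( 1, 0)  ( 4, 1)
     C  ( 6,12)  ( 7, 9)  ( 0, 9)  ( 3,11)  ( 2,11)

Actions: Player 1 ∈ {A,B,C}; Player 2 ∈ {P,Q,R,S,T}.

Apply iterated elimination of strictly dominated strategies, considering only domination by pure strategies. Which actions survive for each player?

Survivors P1:{A,B} P2:{Q,R}

P1 drop C (A beats it: P:7>6 Q:10>7 R:4>0 S:4>3 T:4>2)
P2 drop P (Q beats it: A:5>4 B:12>9)
P2 drop S (Q beats it: A:5>1 B:12>0)
P2 drop T (R beats it: A:10>9 B:5>1)
P1→{A,B} P2→{Q,R}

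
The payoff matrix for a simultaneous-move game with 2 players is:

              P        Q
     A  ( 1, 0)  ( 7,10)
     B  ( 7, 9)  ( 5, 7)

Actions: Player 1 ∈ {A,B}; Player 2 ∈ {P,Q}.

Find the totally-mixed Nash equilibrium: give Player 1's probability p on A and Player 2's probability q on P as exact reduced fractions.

p=1/6, q=1/4

P1 indiff ⇒ q·1+(1-q)·7 = q·7+(1-q)·5 ⇒ q(-6) = (1-q)(-2) ⇒ q = 1/4
P2 indiff ⇒ p·0+(1-p)·9 = p·10+(1-p)·7 ⇒ p(-10) = (1-p)(-2) ⇒ p = 1/6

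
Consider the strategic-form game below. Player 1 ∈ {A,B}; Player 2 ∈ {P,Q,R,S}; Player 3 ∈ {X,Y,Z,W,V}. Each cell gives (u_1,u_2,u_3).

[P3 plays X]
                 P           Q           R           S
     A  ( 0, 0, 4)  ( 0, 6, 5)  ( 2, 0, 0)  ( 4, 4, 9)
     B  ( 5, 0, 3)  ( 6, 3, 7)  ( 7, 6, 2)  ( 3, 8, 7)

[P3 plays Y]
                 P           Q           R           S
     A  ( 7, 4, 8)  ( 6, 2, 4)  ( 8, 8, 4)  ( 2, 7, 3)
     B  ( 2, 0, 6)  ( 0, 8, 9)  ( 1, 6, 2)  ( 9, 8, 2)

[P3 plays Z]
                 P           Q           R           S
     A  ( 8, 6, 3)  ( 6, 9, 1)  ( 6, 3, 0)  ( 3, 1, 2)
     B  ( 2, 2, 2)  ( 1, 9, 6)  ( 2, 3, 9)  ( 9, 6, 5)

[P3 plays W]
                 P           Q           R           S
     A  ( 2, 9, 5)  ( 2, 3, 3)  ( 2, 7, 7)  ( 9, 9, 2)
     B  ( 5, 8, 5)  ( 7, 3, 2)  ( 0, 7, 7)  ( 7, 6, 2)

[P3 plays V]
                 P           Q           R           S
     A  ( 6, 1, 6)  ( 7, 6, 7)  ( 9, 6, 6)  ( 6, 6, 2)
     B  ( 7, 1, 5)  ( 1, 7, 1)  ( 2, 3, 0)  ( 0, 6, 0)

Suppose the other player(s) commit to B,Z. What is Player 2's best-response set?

u_2(P vs B,Z) = 2
u_2(Q vs B,Z) = 9
u_2(R vs B,Z) = 3
u_2(S vs B,Z) = 6
max payoff 9 at {Q}

BR_2 = {Q}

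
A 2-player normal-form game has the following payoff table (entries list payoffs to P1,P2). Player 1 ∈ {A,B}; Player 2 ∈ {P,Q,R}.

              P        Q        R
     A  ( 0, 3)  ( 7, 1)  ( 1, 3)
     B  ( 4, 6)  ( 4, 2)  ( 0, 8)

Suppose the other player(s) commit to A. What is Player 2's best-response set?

u_2(P vs A) = 3
u_2(Q vs A) = 1
u_2(R vs A) = 3
max payoff 3 at {P,R}

argmax u_2 = {P,R}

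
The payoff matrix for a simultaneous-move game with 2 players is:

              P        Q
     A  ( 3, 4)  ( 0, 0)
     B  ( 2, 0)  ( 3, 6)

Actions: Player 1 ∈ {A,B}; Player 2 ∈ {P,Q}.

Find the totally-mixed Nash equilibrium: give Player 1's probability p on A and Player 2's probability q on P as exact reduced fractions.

(p,q) = (3/5, 3/4)

P1 indiff ⇒ q·3+(1-q)·0 = q·2+(1-q)·3 ⇒ q(1) = (1-q)(3) ⇒ q = 3/4
P2 indiff ⇒ p·4+(1-p)·0 = p·0+(1-p)·6 ⇒ p(4) = (1-p)(6) ⇒ p = 3/5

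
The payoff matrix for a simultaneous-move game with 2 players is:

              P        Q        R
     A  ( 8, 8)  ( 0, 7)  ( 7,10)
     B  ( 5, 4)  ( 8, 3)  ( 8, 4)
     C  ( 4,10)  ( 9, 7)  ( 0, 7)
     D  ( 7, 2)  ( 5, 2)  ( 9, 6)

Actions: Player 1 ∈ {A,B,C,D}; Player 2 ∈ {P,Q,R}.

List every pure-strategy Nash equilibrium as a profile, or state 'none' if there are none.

(A,P): not NE [P2→R gives 10>8]
(A,Q): not NE [P1→C gives 9>0; P2→R gives 10>7]
(A,R): not NE [P1→D gives 9>7]
(B,P): not NE [P1→A gives 8>5]
(B,Q): not NE [P1→C gives 9>8; P2→R gives 4>3]
(B,R): not NE [P1→D gives 9>8]
(C,P): not NE [P1→A gives 8>4]
(C,Q): not NE [P2→P gives 10>7]
(C,R): not NE [P1→D gives 9>0; P2→P gives 10>7]
(D,P): not NE [P1→A gives 8>7; P2→R gives 6>2]
(D,Q): not NE [P1→C gives 9>5; P2→R gives 6>2]
(D,R): NE

Nash profiles: (D,R)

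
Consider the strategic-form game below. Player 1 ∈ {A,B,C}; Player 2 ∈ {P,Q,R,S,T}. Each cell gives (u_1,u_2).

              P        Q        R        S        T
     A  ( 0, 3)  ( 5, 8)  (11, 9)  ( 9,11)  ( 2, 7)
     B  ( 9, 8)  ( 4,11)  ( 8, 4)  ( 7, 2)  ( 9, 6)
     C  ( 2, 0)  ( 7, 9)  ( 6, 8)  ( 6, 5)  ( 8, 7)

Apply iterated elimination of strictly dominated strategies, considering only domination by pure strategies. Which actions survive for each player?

P2 drop P (Q beats it: A:8>3 B:11>8 C:9>0)
P2 drop T (Q beats it: A:8>7 B:11>6 C:9>7)
P1 drop B (A beats it: Q:5>4 R:11>8 S:9>7)
P1→{A,C} P2→{Q,R,S}

IESDS → P1:{A,C} P2:{Q,R,S}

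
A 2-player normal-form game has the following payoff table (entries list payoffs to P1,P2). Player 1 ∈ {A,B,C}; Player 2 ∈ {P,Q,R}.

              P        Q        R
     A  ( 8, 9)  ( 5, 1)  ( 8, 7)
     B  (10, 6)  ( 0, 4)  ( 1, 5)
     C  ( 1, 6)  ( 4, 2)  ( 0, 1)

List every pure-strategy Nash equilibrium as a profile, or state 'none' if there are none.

NE set: (B,P)

(A,P): not NE [P1→B gives 10>8]
(A,Q): not NE [P2→P gives 9>1]
(A,R): not NE [P2→P gives 9>7]
(B,P): NE
(B,Q): not NE [P1→A gives 5>0; P2→P gives 6>4]
(B,R): not NE [P1→A gives 8>1; P2→P gives 6>5]
(C,P): not NE [P1→B gives 10>1]
(C,Q): not NE [P1→A gives 5>4; P2→P gives 6>2]
(C,R): not NE [P1→A gives 8>0; P2→P gives 6>1]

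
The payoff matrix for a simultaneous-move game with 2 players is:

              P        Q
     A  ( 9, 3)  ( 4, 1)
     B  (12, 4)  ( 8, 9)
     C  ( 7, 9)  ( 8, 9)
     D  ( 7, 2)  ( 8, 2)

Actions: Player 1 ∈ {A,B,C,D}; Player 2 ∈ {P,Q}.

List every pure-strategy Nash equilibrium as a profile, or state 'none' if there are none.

Nash profiles: (B,Q), (C,Q), (D,Q)

(A,P): not NE [P1→B gives 12>9]
(A,Q): not NE [P1→D gives 8>4; P2→P gives 3>1]
(B,P): not NE [P2→Q gives 9>4]
(B,Q): NE
(C,P): not NE [P1→B gives 12>7]
(C,Q): NE
(D,P): not NE [P1→B gives 12>7]
(D,Q): NE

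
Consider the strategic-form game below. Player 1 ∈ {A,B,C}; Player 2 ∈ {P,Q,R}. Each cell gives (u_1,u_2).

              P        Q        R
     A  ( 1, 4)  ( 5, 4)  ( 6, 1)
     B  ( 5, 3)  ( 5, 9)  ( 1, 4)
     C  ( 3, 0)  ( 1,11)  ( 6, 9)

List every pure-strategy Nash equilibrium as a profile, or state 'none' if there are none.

PSNE = {(A,Q), (B,Q)}

(A,P): not NE [P1→B gives 5>1]
(A,Q): NE
(A,R): not NE [P2→Q gives 4>1]
(B,P): not NE [P2→Q gives 9>3]
(B,Q): NE
(B,R): not NE [P1→C gives 6>1; P2→Q gives 9>4]
(C,P): not NE [P1→B gives 5>3; P2→Q gives 11>0]
(C,Q): not NE [P1→B gives 5>1]
(C,R): not NE [P2→Q gives 11>9]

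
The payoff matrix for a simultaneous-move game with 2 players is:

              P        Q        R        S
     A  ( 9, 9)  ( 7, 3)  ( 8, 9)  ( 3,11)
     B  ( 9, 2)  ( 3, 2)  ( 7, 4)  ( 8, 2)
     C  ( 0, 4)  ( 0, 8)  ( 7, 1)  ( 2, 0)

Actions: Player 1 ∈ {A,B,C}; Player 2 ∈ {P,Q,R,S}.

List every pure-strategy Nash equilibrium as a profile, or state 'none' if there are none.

(A,P): not NE [P2→S gives 11>9]
(A,Q): not NE [P2→S gives 11>3]
(A,R): not NE [P2→S gives 11>9]
(A,S): not NE [P1→B gives 8>3]
(B,P): not NE [P2→R gives 4>2]
(B,Q): not NE [P1→A gives 7>3; P2→R gives 4>2]
(B,R): not NE [P1→A gives 8>7]
(B,S): not NE [P2→R gives 4>2]
(C,P): not NE [P1→B gives 9>0; P2→Q gives 8>4]
(C,Q): not NE [P1→A gives 7>0]
(C,R): not NE [P1→A gives 8>7; P2→Q gives 8>1]
(C,S): not NE [P1→B gives 8>2; P2→Q gives 8>0]

No pure NE.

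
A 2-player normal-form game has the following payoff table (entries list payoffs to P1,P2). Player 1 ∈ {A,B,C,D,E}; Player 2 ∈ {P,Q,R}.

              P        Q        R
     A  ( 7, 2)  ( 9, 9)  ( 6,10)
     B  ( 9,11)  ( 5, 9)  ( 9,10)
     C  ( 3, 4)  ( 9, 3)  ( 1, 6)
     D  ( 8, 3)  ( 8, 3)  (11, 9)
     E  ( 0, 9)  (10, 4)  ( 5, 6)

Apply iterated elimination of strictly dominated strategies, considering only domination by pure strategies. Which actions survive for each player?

Survivors P1:{B,D} P2:{P,R}

P2 drop Q (R beats it: A:10>9 B:10>9 C:6>3 D:9>3 E:6>4)
P1 drop A (B beats it: P:9>7 R:9>6)
P1 drop C (B beats it: P:9>3 R:9>1)
P1 drop E (B beats it: P:9>0 R:9>5)
P1→{B,D} P2→{P,R}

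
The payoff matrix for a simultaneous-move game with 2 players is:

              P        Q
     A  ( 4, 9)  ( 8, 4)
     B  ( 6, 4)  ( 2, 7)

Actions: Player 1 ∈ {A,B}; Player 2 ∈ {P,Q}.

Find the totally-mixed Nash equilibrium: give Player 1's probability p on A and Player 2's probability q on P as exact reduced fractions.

P1 mixes 3/8 on A; P2 mixes 3/4 on P

P1 indiff ⇒ q·4+(1-q)·8 = q·6+(1-q)·2 ⇒ q(-2) = (1-q)(-6) ⇒ q = 3/4
P2 indiff ⇒ p·9+(1-p)·4 = p·4+(1-p)·7 ⇒ p(5) = (1-p)(3) ⇒ p = 3/8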